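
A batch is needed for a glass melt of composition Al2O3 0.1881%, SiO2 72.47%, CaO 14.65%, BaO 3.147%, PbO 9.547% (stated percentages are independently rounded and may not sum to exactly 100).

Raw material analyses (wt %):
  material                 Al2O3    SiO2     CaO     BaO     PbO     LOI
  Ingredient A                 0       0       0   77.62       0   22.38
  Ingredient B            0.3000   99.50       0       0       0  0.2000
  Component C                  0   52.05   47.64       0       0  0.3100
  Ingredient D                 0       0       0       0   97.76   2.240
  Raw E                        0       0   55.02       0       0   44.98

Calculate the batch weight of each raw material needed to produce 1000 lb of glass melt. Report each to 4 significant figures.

All internal work runs at full float precision end to end; working values are shown rounded to four significant digits between the steps; every reported figure is rounded once only — derived quantities, including the totals, glass mass, the five compositions, the yield, LOI, are recomputed starting from the weights per 1000 lb of glass at full float precision exactly as shown in the problem or answer text.
Per-oxide target masses for 1000 lb glass melt:
  Al2O3: 0.1881% × 1000 = 1.881 lb
  SiO2: 72.47% × 1000 = 724.7 lb
  CaO: 14.65% × 1000 = 146.5 lb
  BaO: 3.147% × 1000 = 31.47 lb
  PbO: 9.547% × 1000 = 95.47 lb
Oxide-by-oxide audit on the weights just shown, under the basis named above (delivered sums recover each target modulo rounding of the values):
  Al2O3: 627.0·0.003000 = 1.881 lb (target 1.881 lb)
  SiO2: 627.0·0.9950 + 193.7·0.5205 = 724.7 lb (target 724.7 lb)
  CaO: 193.7·0.4764 + 98.52·0.5502 = 146.5 lb (target 146.5 lb)
  BaO: 40.54·0.7762 = 31.47 lb (target 31.47 lb)
  PbO: 97.66·0.9776 = 95.47 lb (target 95.47 lb)
Auditing the glass mass value: batch total minus LOI = 1000 lb (the targets, summed, come to 1000 lb; with the basis standing at 1000 lb — differing by rounding only).
Summing the batch: Σ batch = 1057 lb; loss to ignition Σ batch·LOI = 57.43 lb; as yield: glass ÷ batch → 94.57%.

Batch per 1000 lb glass melt:
  Ingredient A: 40.54 lb
  Ingredient B: 627.0 lb
  Component C: 193.7 lb
  Ingredient D: 97.66 lb
  Raw E: 98.52 lb
Total batch = 1057 lb; LOI loss = 57.43 lb; yield = 94.57%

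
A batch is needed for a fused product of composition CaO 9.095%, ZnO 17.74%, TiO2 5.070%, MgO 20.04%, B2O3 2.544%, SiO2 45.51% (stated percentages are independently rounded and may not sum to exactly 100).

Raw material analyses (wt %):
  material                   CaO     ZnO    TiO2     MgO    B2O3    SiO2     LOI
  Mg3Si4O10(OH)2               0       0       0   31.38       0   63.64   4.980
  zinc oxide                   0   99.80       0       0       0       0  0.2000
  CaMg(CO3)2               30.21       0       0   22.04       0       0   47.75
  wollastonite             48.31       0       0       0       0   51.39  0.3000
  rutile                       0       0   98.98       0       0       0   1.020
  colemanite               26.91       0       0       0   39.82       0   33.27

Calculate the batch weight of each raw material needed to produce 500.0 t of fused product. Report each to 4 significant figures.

In-progress results appear (rounded to four significant figures) between the steps. The whole derivation keeps exact precision at every stage; every reported figure sees exactly one rounding — derived quantities, which include the six compositions, totals, the yield, net glass mass, LOI, are re-derived in full precision, exactly as shown in either problem or answer, from the batch weights at 500.0 t of glass.
The oxide mass targets at 500.0 t fused product:
  CaO: 9.095% × 500.0 = 45.48 t
  ZnO: 17.74% × 500.0 = 88.70 t
  TiO2: 5.070% × 500.0 = 25.35 t
  MgO: 20.04% × 500.0 = 100.2 t
  B2O3: 2.544% × 500.0 = 12.72 t
  SiO2: 45.51% × 500.0 = 227.6 t
Checking each oxide sum with the batch weights as given, under the basis named above (delivered sums recover each target inside rounding margins):
  CaO: 19.38·0.3021 + 64.22·0.4831 + 31.94·0.2691 = 45.47 t (target 45.48 t)
  ZnO: 88.88·0.9980 = 88.70 t (target 88.70 t)
  TiO2: 25.61·0.9898 = 25.35 t (target 25.35 t)
  MgO: 305.7·0.3138 + 19.38·0.2204 = 100.2 t (target 100.2 t)
  B2O3: 31.94·0.3982 = 12.72 t (target 12.72 t)
  SiO2: 305.7·0.6364 + 64.22·0.5139 = 227.6 t (target 227.6 t)
Glass-mass sanity pass: total charge less LOI = 500.0 t (the Σ of target masses is 500.0 t; with the basis standing at 500.0 t — rounding explains the deltas).
Total batch = Σ batch = 535.7 t; LOI loss = Σ batch·LOI = 35.74 t; the yield ratio, glass ÷ batch: 93.33%.

Batch per 500.0 t fused product:
  Mg3Si4O10(OH)2: 305.7 t
  zinc oxide: 88.88 t
  CaMg(CO3)2: 19.38 t
  wollastonite: 64.22 t
  rutile: 25.61 t
  colemanite: 31.94 t
Total batch = 535.7 t; LOI loss = 35.74 t; yield = 93.33%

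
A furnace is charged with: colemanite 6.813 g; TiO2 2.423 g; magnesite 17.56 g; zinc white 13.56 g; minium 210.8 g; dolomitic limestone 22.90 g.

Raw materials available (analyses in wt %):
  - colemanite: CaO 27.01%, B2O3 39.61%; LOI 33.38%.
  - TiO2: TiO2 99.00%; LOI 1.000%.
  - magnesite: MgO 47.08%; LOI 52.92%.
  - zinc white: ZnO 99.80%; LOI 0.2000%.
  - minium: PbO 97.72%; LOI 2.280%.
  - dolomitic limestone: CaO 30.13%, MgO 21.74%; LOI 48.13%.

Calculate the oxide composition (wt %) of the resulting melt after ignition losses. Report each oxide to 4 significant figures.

Glass mass = 246.6 g (batch 274.1 − LOI 27.45).
Composition: TiO2 0.9727%, CaO 3.544%, MgO 5.371%, B2O3 1.094%, ZnO 5.488%, PbO 83.53%

Working values are printed, rounded to four significant digits, alongside each step. All arithmetic carries full precision at each step. Every reported figure is rounded only once. The derived quantities, including the totals, LOI, yield, glass mass, the six compositions, are re-derived starting from the weights at 246.6 g of glass at full float precision, precisely as stated by the problem or the answer.
Per-oxide mass from batch:
  TiO2: 2.423·0.9900 = 2.399 g
  CaO: 6.813·0.2701 + 22.90·0.3013 = 8.740 g
  MgO: 17.56·0.4708 + 22.90·0.2174 = 13.25 g
  B2O3: 6.813·0.3961 = 2.699 g
  ZnO: 13.56·0.9980 = 13.53 g
  PbO: 210.8·0.9772 = 206.0 g
LOI: 6.813·0.3338 + 2.423·0.01000 + 17.56·0.5292 + 13.56·0.002000 + 210.8·0.02280 + 22.90·0.4813 = 27.45 g
Net of LOI, the glass mass = 274.1 − 27.45 = 246.6 g (= the summed oxide contributions)
wt %: oxide over glass, times 100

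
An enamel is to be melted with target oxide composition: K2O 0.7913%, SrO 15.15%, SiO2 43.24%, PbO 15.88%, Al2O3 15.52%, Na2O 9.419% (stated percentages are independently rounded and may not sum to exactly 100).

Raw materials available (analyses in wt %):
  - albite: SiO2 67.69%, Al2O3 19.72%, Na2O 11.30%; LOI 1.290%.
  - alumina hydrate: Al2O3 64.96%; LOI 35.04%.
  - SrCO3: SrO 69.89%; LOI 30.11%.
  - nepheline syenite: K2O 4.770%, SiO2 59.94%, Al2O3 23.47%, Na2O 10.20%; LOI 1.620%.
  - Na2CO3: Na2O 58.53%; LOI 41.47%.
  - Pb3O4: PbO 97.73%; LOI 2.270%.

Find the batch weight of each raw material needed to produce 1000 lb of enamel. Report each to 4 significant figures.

Full precision is carried in every operation — intermediates appear, with 4-significant-figure rounding, on the page — a single rounding finalizes each reported figure. The derived quantities (net glass mass, the yield, the six compositions, ignition loss, the totals) are re-derived from the weighed amounts on 1000 lb of glass in exact precision precisely as stated by the problem or answer text.
Target masses of each oxide per 1000 lb enamel:
  K2O: 0.7913% × 1000 = 7.913 lb
  SrO: 15.15% × 1000 = 151.5 lb
  SiO2: 43.24% × 1000 = 432.4 lb
  PbO: 15.88% × 1000 = 158.8 lb
  Al2O3: 15.52% × 1000 = 155.2 lb
  Na2O: 9.419% × 1000 = 94.19 lb
Balance tally, oxide-wise, with the batch weights as given, against the basis in use (sum by sum, the targets are met exact up to rounding of places):
  K2O: 165.9·0.04770 = 7.913 lb (target 7.913 lb)
  SrO: 216.8·0.6989 = 151.5 lb (target 151.5 lb)
  SiO2: 491.9·0.6769 + 165.9·0.5994 = 432.4 lb (target 432.4 lb)
  PbO: 162.5·0.9773 = 158.8 lb (target 158.8 lb)
  Al2O3: 491.9·0.1972 + 29.65·0.6496 + 165.9·0.2347 = 155.2 lb (target 155.2 lb)
  Na2O: 491.9·0.1130 + 165.9·0.1020 + 37.05·0.5853 = 94.19 lb (target 94.19 lb)
Consistency of the glass mass: Σ batch − LOI loss = 1000 lb (per-oxide target masses sum to 1000 lb; basis as stated: 1000 lb — a pure rounding effect).
Batch grand total — Σ batch = 1104 lb; Σ batch·LOI gives LOI loss = 103.8 lb; as yield: glass ÷ batch → 90.60%.

Batch per 1000 lb enamel:
  albite: 491.9 lb
  alumina hydrate: 29.65 lb
  SrCO3: 216.8 lb
  nepheline syenite: 165.9 lb
  Na2CO3: 37.05 lb
  Pb3O4: 162.5 lb
Total batch = 1104 lb; LOI loss = 103.8 lb; yield = 90.60%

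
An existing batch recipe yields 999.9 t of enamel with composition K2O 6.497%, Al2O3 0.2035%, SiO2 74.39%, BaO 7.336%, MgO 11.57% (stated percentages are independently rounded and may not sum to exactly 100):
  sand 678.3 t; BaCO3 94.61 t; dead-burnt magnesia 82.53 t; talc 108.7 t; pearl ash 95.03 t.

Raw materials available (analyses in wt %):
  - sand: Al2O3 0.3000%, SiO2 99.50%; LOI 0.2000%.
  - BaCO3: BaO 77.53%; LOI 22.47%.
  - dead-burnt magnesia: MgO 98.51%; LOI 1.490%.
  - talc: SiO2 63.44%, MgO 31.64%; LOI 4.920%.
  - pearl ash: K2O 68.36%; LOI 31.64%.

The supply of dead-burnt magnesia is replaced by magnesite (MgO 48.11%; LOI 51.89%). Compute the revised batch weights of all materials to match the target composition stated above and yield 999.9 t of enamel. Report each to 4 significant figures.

Revised batch per 999.9 t enamel:
  sand: 678.3 t
  BaCO3: 94.61 t
  magnesite: 169.0 t
  talc: 108.7 t
  pearl ash: 95.03 t
Total batch = 1146 t; LOI loss = 145.7 t

Mid-chain values are displayed rounded off to 4 significant figures when written out; all arithmetic maintains exact precision all the way through — every reported figure takes exactly one rounding; derived quantities, which include the yield, LOI, five oxide percentages, the totals, net glass mass, are computed at full float precision, as they appear in the question or the answer, using the weight values per 999.9 t of glass.
Per-oxide target masses for 999.9 t enamel:
  K2O: 6.497% × 999.9 = 64.96 t
  Al2O3: 0.2035% × 999.9 = 2.035 t
  SiO2: 74.39% × 999.9 = 743.8 t
  BaO: 7.336% × 999.9 = 73.35 t
  MgO: 11.57% × 999.9 = 115.7 t
Sums-versus-targets review on the weights just shown, versus the basis set out (target by target, the sums agree within answer rounding):
  K2O: 95.03·0.6836 = 64.96 t (target 64.96 t)
  Al2O3: 678.3·0.003000 = 2.035 t (target 2.035 t)
  SiO2: 678.3·0.9950 + 108.7·0.6344 = 743.9 t (target 743.8 t)
  BaO: 94.61·0.7753 = 73.35 t (target 73.35 t)
  MgO: 169.0·0.4811 + 108.7·0.3164 = 115.7 t (target 115.7 t)
Consistency of the glass mass: batch total minus LOI = 999.9 t (targets for the oxides total 999.9 t; the stated basis being 999.9 t — deltas are rounding alone).
Total batch = Σ batch = 1146 t; LOI loss = Σ batch·LOI = 145.7 t; yield: glass divided by total = 87.28%.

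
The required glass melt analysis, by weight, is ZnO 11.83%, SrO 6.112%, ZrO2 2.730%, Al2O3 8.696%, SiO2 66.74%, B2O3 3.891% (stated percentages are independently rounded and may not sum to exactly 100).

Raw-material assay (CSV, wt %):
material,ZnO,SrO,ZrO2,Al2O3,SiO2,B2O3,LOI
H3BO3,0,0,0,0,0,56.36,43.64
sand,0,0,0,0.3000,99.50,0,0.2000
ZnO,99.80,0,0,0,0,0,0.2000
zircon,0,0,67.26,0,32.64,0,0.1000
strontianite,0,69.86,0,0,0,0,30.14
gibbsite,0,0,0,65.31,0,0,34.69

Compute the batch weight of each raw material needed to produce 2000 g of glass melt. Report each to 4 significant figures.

All internal work carries full precision end to end. In-progress results are shown (rounded to four significant digits) across the worked steps — exactly one rounding goes into each reported number; the derived quantities are re-derived using the weight values on 2000 g of glass at exact precision (net glass mass, the six compositions, totals, yield, LOI) as written in either problem or answer.
Oxide-by-oxide targets in 2000 g glass melt:
  ZnO: 11.83% × 2000 = 236.6 g
  SrO: 6.112% × 2000 = 122.2 g
  ZrO2: 2.730% × 2000 = 54.60 g
  Al2O3: 8.696% × 2000 = 173.9 g
  SiO2: 66.74% × 2000 = 1335 g
  B2O3: 3.891% × 2000 = 77.82 g
Oxide-by-oxide audit working from each reported weight, for the quoted basis mass (delivered sums recover each target modulo rounding of the values):
  ZnO: 237.1·0.9980 = 236.6 g (target 236.6 g)
  SrO: 175.0·0.6986 = 122.3 g (target 122.2 g)
  ZrO2: 81.18·0.6726 = 54.60 g (target 54.60 g)
  Al2O3: 1315·0.003000 + 260.3·0.6531 = 173.9 g (target 173.9 g)
  SiO2: 1315·0.9950 + 81.18·0.3264 = 1335 g (target 1335 g)
  B2O3: 138.1·0.5636 = 77.83 g (target 77.82 g)
Glass mass check: batch Σ − ignition loss = 2000 g (the Σ of target masses is 2000 g; against the stated basis, 2000 g — differing by rounding only).
Batch grand total — Σ batch = 2207 g; ignition loss, Σ(batch × LOI) = 206.5 g; yield: glass divided by total = 90.64%.

Batch per 2000 g glass melt:
  H3BO3: 138.1 g
  sand: 1315 g
  ZnO: 237.1 g
  zircon: 81.18 g
  strontianite: 175.0 g
  gibbsite: 260.3 g
Total batch = 2207 g; LOI loss = 206.5 g; yield = 90.64%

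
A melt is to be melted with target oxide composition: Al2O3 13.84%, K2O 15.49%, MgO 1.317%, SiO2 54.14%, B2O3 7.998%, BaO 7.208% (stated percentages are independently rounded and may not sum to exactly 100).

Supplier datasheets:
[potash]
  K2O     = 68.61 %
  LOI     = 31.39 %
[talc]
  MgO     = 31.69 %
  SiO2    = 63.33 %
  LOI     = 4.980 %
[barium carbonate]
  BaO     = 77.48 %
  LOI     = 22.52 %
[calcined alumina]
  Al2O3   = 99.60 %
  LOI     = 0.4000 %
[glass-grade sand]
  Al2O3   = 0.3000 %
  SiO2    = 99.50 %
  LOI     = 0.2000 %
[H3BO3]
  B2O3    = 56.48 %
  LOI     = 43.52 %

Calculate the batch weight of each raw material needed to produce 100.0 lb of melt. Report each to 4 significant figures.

In-progress results appear rounded off to 4 significant digits on the page. All internal work holds full float precision at every stage. Every reported result takes exactly one rounding — the derived quantities are rebuilt in full precision (yield, net glass mass, the totals, LOI, the six compositions) from the batch weights for 100.0 lb of glass, precisely as stated by problem or answer.
Target masses of each oxide per 100.0 lb melt:
  Al2O3: 13.84% × 100.0 = 13.84 lb
  K2O: 15.49% × 100.0 = 15.49 lb
  MgO: 1.317% × 100.0 = 1.317 lb
  SiO2: 54.14% × 100.0 = 54.14 lb
  B2O3: 7.998% × 100.0 = 7.998 lb
  BaO: 7.208% × 100.0 = 7.208 lb
Mass-balance tally per oxide applying the batch weights above, against the basis in use (delivered sums recover each target modulo rounding of the values):
  Al2O3: 13.74·0.9960 + 51.77·0.003000 = 13.84 lb (target 13.84 lb)
  K2O: 22.58·0.6861 = 15.49 lb (target 15.49 lb)
  MgO: 4.156·0.3169 = 1.317 lb (target 1.317 lb)
  SiO2: 4.156·0.6333 + 51.77·0.9950 = 54.14 lb (target 54.14 lb)
  B2O3: 14.16·0.5648 = 7.998 lb (target 7.998 lb)
  BaO: 9.303·0.7748 = 7.208 lb (target 7.208 lb)
Auditing the glass mass value: total batch − LOI = 100.0 lb (summing oxide targets gives 99.99 lb; the stated basis being 100.0 lb — a pure rounding effect).
Adding the batch up: Σ batch = 115.7 lb; LOI removed, Σ of batch·LOI: 15.71 lb; yield = glass ÷ total batch = 86.42%.

Batch per 100.0 lb melt:
  potash: 22.58 lb
  talc: 4.156 lb
  barium carbonate: 9.303 lb
  calcined alumina: 13.74 lb
  glass-grade sand: 51.77 lb
  H3BO3: 14.16 lb
Total batch = 115.7 lb; LOI loss = 15.71 lb; yield = 86.42%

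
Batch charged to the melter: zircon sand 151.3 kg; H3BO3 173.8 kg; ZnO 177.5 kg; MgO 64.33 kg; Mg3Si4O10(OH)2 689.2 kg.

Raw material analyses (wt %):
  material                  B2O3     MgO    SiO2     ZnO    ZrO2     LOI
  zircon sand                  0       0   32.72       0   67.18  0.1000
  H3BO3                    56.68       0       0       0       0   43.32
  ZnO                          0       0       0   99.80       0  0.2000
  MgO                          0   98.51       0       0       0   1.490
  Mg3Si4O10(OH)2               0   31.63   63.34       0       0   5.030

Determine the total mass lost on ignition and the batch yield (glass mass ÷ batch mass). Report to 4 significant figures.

LOI loss = 111.4 kg; glass = 1145 kg; yield = 91.13%

Intermediates are shown with 4-significant-digit rounding when written out; each numeric step carries full float precision in every operation — every reported number is rounded a single time; derived quantities are re-derived from the weighed amounts on 1145 kg of glass at full float precision (yield, the five compositions, ignition loss, the totals, net glass mass) precisely as stated by either problem or answer.
Ignition loss by material:
  zircon sand: 151.3 × 0.001000 = 0.1513 kg
  H3BO3: 173.8 × 0.4332 = 75.29 kg
  ZnO: 177.5 × 0.002000 = 0.3550 kg
  MgO: 64.33 × 0.01490 = 0.9585 kg
  Mg3Si4O10(OH)2: 689.2 × 0.05030 = 34.67 kg
Total LOI = 111.4 kg
Glass = batch − LOI = 1256 − 111.4 = 1145 kg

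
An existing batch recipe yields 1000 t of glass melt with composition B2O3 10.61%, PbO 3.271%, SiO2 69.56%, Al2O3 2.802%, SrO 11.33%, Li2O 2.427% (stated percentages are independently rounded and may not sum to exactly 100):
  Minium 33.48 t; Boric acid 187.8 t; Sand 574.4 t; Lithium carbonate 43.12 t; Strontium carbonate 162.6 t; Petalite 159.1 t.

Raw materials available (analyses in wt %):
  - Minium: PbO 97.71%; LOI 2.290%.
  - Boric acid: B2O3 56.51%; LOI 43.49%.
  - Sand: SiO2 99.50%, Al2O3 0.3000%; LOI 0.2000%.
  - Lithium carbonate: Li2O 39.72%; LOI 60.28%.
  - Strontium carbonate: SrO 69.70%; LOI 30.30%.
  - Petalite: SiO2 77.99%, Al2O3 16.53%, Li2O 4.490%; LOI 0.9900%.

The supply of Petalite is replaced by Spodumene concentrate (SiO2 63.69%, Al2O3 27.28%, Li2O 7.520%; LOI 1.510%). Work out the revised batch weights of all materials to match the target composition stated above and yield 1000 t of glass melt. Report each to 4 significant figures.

The intermediate values are displayed with 4-significant-figure rounding in the working; all arithmetic maintains full precision in all steps. Every reported value sees exactly one rounding — derived quantities are carried at full precision (the totals, glass mass, six oxide percentages, ignition loss, yield) starting from the weights per 1000 t of glass, as quoted within question or answer.
Oxide mass targets, per 1000 t glass melt:
  B2O3: 10.61% × 1000 = 106.1 t
  PbO: 3.271% × 1000 = 32.71 t
  SiO2: 69.56% × 1000 = 695.6 t
  Al2O3: 2.802% × 1000 = 28.02 t
  SrO: 11.33% × 1000 = 113.3 t
  Li2O: 2.427% × 1000 = 24.27 t
Verifying the oxide balance working from each reported weight, on the stated basis (summed amounts equal target values within answer rounding):
  B2O3: 187.8·0.5651 = 106.1 t (target 106.1 t)
  PbO: 33.48·0.9771 = 32.71 t (target 32.71 t)
  SiO2: 637.8·0.9950 + 95.70·0.6369 = 695.6 t (target 695.6 t)
  Al2O3: 637.8·0.003000 + 95.70·0.2728 = 28.02 t (target 28.02 t)
  SrO: 162.6·0.6970 = 113.3 t (target 113.3 t)
  Li2O: 42.98·0.3972 + 95.70·0.07520 = 24.27 t (target 24.27 t)
Glass-mass closure: whole batch net of LOI = 1000 t (targets for the oxides total 1000 t; with the basis standing at 1000 t — a pure rounding effect).
Batch grand total — Σ batch = 1160 t; ignition loss, Σ(batch × LOI) = 160.3 t; the yield ratio, glass ÷ batch: 86.18%.

Revised batch per 1000 t glass melt:
  Minium: 33.48 t
  Boric acid: 187.8 t
  Sand: 637.8 t
  Lithium carbonate: 42.98 t
  Strontium carbonate: 162.6 t
  Spodumene concentrate: 95.70 t
Total batch = 1160 t; LOI loss = 160.3 t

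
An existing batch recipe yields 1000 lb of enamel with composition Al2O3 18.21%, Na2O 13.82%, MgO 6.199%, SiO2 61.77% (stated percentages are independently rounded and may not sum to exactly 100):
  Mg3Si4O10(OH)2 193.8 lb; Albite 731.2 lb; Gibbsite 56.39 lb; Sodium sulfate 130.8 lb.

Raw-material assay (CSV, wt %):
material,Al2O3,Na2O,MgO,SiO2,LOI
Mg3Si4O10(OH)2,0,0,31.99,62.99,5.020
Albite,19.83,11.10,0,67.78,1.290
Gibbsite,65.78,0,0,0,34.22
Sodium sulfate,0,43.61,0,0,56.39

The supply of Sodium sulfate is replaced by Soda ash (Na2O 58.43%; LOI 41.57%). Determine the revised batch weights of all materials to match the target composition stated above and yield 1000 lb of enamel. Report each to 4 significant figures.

Revised batch per 1000 lb enamel:
  Mg3Si4O10(OH)2: 193.8 lb
  Albite: 731.2 lb
  Gibbsite: 56.39 lb
  Soda ash: 97.61 lb
Total batch = 1079 lb; LOI loss = 79.03 lb

Values along the way appear (rounded to 4 significant digits) in the printout; the working math holds exact precision throughout. Every reported result undergoes a single rounding — derived quantities are re-derived in full float precision (LOI, the yield, net glass mass, four oxide percentages, totals) using the weight values on 1000 lb of glass, as given in the problem or answer text.
Target oxide masses per 1000 lb enamel:
  Al2O3: 18.21% × 1000 = 182.1 lb
  Na2O: 13.82% × 1000 = 138.2 lb
  MgO: 6.199% × 1000 = 61.99 lb
  SiO2: 61.77% × 1000 = 617.7 lb
Per-oxide balance check with the batch weights as given, at the basis given (each sum matches its target mass modulo rounding of the values):
  Al2O3: 731.2·0.1983 + 56.39·0.6578 = 182.1 lb (target 182.1 lb)
  Na2O: 731.2·0.1110 + 97.61·0.5843 = 138.2 lb (target 138.2 lb)
  MgO: 193.8·0.3199 = 62.00 lb (target 61.99 lb)
  SiO2: 193.8·0.6299 + 731.2·0.6778 = 617.7 lb (target 617.7 lb)
Glass-mass bookkeeping: whole batch net of LOI = 1000 lb (summing oxide targets gives 1000 lb; against the stated basis, 1000 lb — any gap is answer rounding).
Summing the batch: Σ batch = 1079 lb; the LOI term Σ batch·LOI equals 79.03 lb; yield = glass ÷ total batch = 92.68%.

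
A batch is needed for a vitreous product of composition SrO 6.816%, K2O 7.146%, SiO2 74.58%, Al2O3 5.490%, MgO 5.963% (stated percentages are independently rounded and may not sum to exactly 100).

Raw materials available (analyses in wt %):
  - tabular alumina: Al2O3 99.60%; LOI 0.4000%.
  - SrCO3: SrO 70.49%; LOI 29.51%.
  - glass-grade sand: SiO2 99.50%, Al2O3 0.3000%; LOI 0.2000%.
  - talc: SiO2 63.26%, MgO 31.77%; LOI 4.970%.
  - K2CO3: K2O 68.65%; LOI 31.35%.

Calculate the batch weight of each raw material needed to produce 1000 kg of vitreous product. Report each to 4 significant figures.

Each numeric step holds exact precision throughout. Intermediates are shown, rounded to 4 significant digits, when written out — a single rounding completes every reported number — derived quantities (net glass mass, yield, five oxide percentages, totals, ignition loss) are rebuilt at full precision using the weight values at 1000 kg of glass, precisely as stated by the problem or answer text.
Per-oxide target masses for 1000 kg vitreous product:
  SrO: 6.816% × 1000 = 68.16 kg
  K2O: 7.146% × 1000 = 71.46 kg
  SiO2: 74.58% × 1000 = 745.8 kg
  Al2O3: 5.490% × 1000 = 54.90 kg
  MgO: 5.963% × 1000 = 59.63 kg
A balance pass over the oxides, from the weights as reported, per the basis as stated (delivered sums recover each target given rounding of the digits):
  SrO: 96.69·0.7049 = 68.16 kg (target 68.16 kg)
  K2O: 104.1·0.6865 = 71.46 kg (target 71.46 kg)
  SiO2: 630.2·0.9950 + 187.7·0.6326 = 745.8 kg (target 745.8 kg)
  Al2O3: 53.22·0.9960 + 630.2·0.003000 = 54.90 kg (target 54.90 kg)
  MgO: 187.7·0.3177 = 59.63 kg (target 59.63 kg)
Mass balance on the glass: whole batch net of LOI = 999.9 kg (targets for the oxides total 1000 kg; the stated basis being 1000 kg — differing by rounding only).
Total batch = Σ batch = 1072 kg; Σ batch·LOI gives LOI loss = 71.97 kg; yield, glass over the total, = 93.29%.

Batch per 1000 kg vitreous product:
  tabular alumina: 53.22 kg
  SrCO3: 96.69 kg
  glass-grade sand: 630.2 kg
  talc: 187.7 kg
  K2CO3: 104.1 kg
Total batch = 1072 kg; LOI loss = 71.97 kg; yield = 93.29%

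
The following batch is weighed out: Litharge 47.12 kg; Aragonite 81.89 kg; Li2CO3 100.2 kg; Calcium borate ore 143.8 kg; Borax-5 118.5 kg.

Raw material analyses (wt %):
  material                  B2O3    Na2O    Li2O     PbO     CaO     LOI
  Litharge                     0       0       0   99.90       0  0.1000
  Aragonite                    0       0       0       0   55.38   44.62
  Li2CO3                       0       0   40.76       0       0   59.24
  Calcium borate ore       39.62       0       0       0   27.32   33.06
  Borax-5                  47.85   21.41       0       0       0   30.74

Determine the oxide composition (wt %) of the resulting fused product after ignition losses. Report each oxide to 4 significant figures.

In-progress results appear (rounded to four significant digits) when written out — full precision is carried all the way through; a single rounding finalizes each reported number; the derived quantities are carried from the batch weights on 311.6 kg of glass in full float precision (LOI, the totals, five oxide percentages, net glass mass, the yield) as written in problem or answer.
Mass of each oxide from the mix:
  B2O3: 143.8·0.3962 + 118.5·0.4785 = 113.7 kg
  Na2O: 118.5·0.2141 = 25.37 kg
  Li2O: 100.2·0.4076 = 40.84 kg
  PbO: 47.12·0.9990 = 47.07 kg
  CaO: 81.89·0.5538 + 143.8·0.2732 = 84.64 kg
LOI: 47.12·0.001000 + 81.89·0.4462 + 100.2·0.5924 + 143.8·0.3306 + 118.5·0.3074 = 179.9 kg
batch − LOI leaves glass = 491.5 − 179.9 = 311.6 kg (equal to the oxide-mass sum)
each wt % is 100 × oxide ÷ glass

Glass mass = 311.6 kg (batch 491.5 − LOI 179.9).
Composition: B2O3 36.48%, Na2O 8.142%, Li2O 13.11%, PbO 15.11%, CaO 27.16%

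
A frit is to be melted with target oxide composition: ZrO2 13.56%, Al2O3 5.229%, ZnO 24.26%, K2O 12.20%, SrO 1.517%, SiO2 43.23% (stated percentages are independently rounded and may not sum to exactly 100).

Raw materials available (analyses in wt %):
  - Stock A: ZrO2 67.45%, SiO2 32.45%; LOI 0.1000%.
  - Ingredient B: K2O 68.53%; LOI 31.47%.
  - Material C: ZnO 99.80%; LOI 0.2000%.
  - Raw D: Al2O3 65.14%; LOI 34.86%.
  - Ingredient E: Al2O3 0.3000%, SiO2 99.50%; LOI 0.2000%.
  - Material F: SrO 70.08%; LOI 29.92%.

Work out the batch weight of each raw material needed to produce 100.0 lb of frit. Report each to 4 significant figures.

Batch per 100.0 lb frit:
  Stock A: 20.10 lb
  Ingredient B: 17.80 lb
  Material C: 24.31 lb
  Raw D: 7.857 lb
  Ingredient E: 36.89 lb
  Material F: 2.165 lb
Total batch = 109.1 lb; LOI loss = 9.131 lb; yield = 91.63%

All arithmetic maintains full float precision at each step; mid-chain values are rounded off to 4 significant digits as shown; a single rounding completes each reported number. All derived quantities are carried at full float precision (the six compositions, LOI, glass mass, the yield, totals) from the weighed amounts on 100.0 lb of glass as written in either problem or answer.
Target masses of each oxide per 100.0 lb frit:
  ZrO2: 13.56% × 100.0 = 13.56 lb
  Al2O3: 5.229% × 100.0 = 5.229 lb
  ZnO: 24.26% × 100.0 = 24.26 lb
  K2O: 12.20% × 100.0 = 12.20 lb
  SrO: 1.517% × 100.0 = 1.517 lb
  SiO2: 43.23% × 100.0 = 43.23 lb
Balance tally, oxide-wise, per the reported batch figures, relative to the basis at hand (sum by sum, the targets are met modulo rounding of the values):
  ZrO2: 20.10·0.6745 = 13.56 lb (target 13.56 lb)
  Al2O3: 7.857·0.6514 + 36.89·0.003000 = 5.229 lb (target 5.229 lb)
  ZnO: 24.31·0.9980 = 24.26 lb (target 24.26 lb)
  K2O: 17.80·0.6853 = 12.20 lb (target 12.20 lb)
  SrO: 2.165·0.7008 = 1.517 lb (target 1.517 lb)
  SiO2: 20.10·0.3245 + 36.89·0.9950 = 43.23 lb (target 43.23 lb)
Glass-mass sanity pass: batch total minus LOI = 99.99 lb (targets for the oxides total 100.0 lb; stated basis 100.0 lb — a pure rounding effect).
Whole-batch sum: Σ batch = 109.1 lb; LOI loss = Σ batch·LOI = 9.131 lb; yield, glass over the total, = 91.63%.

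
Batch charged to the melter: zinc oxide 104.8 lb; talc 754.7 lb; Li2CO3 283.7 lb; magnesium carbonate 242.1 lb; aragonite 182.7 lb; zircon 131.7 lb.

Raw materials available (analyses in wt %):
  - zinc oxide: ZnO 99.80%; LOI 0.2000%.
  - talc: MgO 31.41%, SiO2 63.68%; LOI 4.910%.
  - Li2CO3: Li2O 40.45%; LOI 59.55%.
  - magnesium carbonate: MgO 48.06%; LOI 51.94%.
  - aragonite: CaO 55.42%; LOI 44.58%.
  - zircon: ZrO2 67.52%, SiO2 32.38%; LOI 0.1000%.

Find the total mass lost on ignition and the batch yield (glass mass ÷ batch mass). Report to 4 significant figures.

LOI loss = 413.5 lb; glass = 1286 lb; yield = 75.67%

All internal work carries full float precision throughout. Intermediates are rounded to 4 significant figures when displayed. Every reported number includes exactly one rounding — derived quantities (the six compositions, yield, ignition loss, the totals, glass mass) are carried at exact precision from the weighed amounts on 1286 lb of glass, as written in the question or the answer.
Per-material ignition loss:
  zinc oxide: 104.8 × 0.002000 = 0.2096 lb
  talc: 754.7 × 0.04910 = 37.06 lb
  Li2CO3: 283.7 × 0.5955 = 168.9 lb
  magnesium carbonate: 242.1 × 0.5194 = 125.7 lb
  aragonite: 182.7 × 0.4458 = 81.45 lb
  zircon: 131.7 × 0.001000 = 0.1317 lb
Total LOI = 413.5 lb
Glass = batch − LOI = 1700 − 413.5 = 1286 lb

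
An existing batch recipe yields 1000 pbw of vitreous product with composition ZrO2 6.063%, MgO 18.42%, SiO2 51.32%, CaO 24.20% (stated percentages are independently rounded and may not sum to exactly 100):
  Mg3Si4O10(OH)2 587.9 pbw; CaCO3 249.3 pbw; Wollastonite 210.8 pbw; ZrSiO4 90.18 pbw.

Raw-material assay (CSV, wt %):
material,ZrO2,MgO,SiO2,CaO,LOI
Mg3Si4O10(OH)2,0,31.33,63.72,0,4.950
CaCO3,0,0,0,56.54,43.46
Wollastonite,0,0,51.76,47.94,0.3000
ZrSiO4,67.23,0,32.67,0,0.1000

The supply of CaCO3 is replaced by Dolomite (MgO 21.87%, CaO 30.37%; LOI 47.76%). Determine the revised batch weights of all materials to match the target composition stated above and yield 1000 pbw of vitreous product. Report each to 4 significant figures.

Every computation maintains exact precision in every operation; intermediates are printed (rounded to 4 significant digits) across the worked steps — exactly one rounding lands on each reported number. The derived quantities are re-derived from the weighed amounts per 1000 pbw of glass in full precision (totals, yield, four oxide percentages, net glass mass, LOI), as set out in the question or the answer.
Target oxide masses per 1000 pbw vitreous product:
  ZrO2: 6.063% × 1000 = 60.63 pbw
  MgO: 18.42% × 1000 = 184.2 pbw
  SiO2: 51.32% × 1000 = 513.2 pbw
  CaO: 24.20% × 1000 = 242.0 pbw
A balance pass over the oxides, on the weights just shown, relative to the basis at hand (summed amounts equal target values exact up to rounding of places):
  ZrO2: 90.18·0.6723 = 60.63 pbw (target 60.63 pbw)
  MgO: 450.5·0.3133 + 196.9·0.2187 = 184.2 pbw (target 184.2 pbw)
  SiO2: 450.5·0.6372 + 380.0·0.5176 + 90.18·0.3267 = 513.2 pbw (target 513.2 pbw)
  CaO: 196.9·0.3037 + 380.0·0.4794 = 242.0 pbw (target 242.0 pbw)
The glass-mass cross-check: the batch minus its LOI: 1000 pbw (summing oxide targets gives 1000 pbw; the stated basis being 1000 pbw — gaps are rounding artifacts).
Batch grand total — Σ batch = 1118 pbw; loss to ignition Σ batch·LOI = 117.6 pbw; yield: glass divided by total = 89.48%.

Revised batch per 1000 pbw vitreous product:
  Mg3Si4O10(OH)2: 450.5 pbw
  Dolomite: 196.9 pbw
  Wollastonite: 380.0 pbw
  ZrSiO4: 90.18 pbw
Total batch = 1118 pbw; LOI loss = 117.6 pbw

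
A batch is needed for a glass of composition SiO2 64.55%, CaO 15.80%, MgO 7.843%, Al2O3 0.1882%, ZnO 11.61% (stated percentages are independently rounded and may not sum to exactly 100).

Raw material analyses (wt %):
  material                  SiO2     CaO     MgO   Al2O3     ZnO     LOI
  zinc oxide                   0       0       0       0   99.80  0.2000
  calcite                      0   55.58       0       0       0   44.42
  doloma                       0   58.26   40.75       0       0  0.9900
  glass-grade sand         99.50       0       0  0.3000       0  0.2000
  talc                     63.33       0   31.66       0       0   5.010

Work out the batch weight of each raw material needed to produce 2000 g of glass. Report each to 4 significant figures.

Batch per 2000 g glass:
  zinc oxide: 232.7 g
  calcite: 219.8 g
  doloma: 332.7 g
  glass-grade sand: 1255 g
  talc: 67.28 g
Total batch = 2107 g; LOI loss = 107.3 g; yield = 94.91%

The working math maintains full float precision end to end. The intermediate values appear rounded to four significant figures alongside each step; every reported value undergoes a single rounding — all derived quantities (the totals, the yield, net glass mass, LOI, the five compositions) are computed at exact precision from the batch weights per 2000 g of glass as written in the problem or answer text.
Oxide mass targets, per 2000 g glass:
  SiO2: 64.55% × 2000 = 1291 g
  CaO: 15.80% × 2000 = 316.0 g
  MgO: 7.843% × 2000 = 156.9 g
  Al2O3: 0.1882% × 2000 = 3.764 g
  ZnO: 11.61% × 2000 = 232.2 g
Sums-versus-targets review using the reported weights, under the basis named above (sum by sum, the targets are met inside rounding margins):
  SiO2: 1255·0.9950 + 67.28·0.6333 = 1291 g (target 1291 g)
  CaO: 219.8·0.5558 + 332.7·0.5826 = 316.0 g (target 316.0 g)
  MgO: 332.7·0.4075 + 67.28·0.3166 = 156.9 g (target 156.9 g)
  Al2O3: 1255·0.003000 = 3.765 g (target 3.764 g)
  ZnO: 232.7·0.9980 = 232.2 g (target 232.2 g)
Glass-mass closure: the batch minus its LOI: 2000 g (per-oxide target masses sum to 2000 g; stated basis 2000 g — deltas are rounding alone).
Batch total: Σ batch = 2107 g; Σ batch·LOI gives LOI loss = 107.3 g; yield: glass divided by total = 94.91%.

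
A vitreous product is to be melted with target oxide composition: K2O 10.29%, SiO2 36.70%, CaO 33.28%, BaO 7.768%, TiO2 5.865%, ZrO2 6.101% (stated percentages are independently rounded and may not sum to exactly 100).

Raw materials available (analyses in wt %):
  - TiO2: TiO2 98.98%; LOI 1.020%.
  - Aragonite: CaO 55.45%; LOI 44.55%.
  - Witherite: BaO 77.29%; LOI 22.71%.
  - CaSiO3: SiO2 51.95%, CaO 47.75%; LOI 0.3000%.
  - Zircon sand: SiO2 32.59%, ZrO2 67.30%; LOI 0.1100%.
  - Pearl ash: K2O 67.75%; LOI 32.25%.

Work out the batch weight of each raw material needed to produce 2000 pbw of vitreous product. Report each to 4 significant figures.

Rounding to 4 significant digits extends to every intermediate as displayed — all arithmetic holds exact precision all the way through; each reported figure is rounded just once. All derived quantities are recomputed at exact precision (net glass mass, ignition loss, six oxide percentages, yield, the totals) from the batch weights per 2000 pbw of glass, as they appear in either problem or answer.
The oxide mass targets at 2000 pbw vitreous product:
  K2O: 10.29% × 2000 = 205.8 pbw
  SiO2: 36.70% × 2000 = 734.0 pbw
  CaO: 33.28% × 2000 = 665.6 pbw
  BaO: 7.768% × 2000 = 155.4 pbw
  TiO2: 5.865% × 2000 = 117.3 pbw
  ZrO2: 6.101% × 2000 = 122.0 pbw
Oxide-by-oxide audit from the weights as reported, versus the basis set out (sums match the target masses given rounding of the digits):
  K2O: 303.8·0.6775 = 205.8 pbw (target 205.8 pbw)
  SiO2: 1299·0.5195 + 181.3·0.3259 = 733.9 pbw (target 734.0 pbw)
  CaO: 81.61·0.5545 + 1299·0.4775 = 665.5 pbw (target 665.6 pbw)
  BaO: 201.0·0.7729 = 155.4 pbw (target 155.4 pbw)
  TiO2: 118.5·0.9898 = 117.3 pbw (target 117.3 pbw)
  ZrO2: 181.3·0.6730 = 122.0 pbw (target 122.0 pbw)
Glass-mass bookkeeping: Σ batch − LOI loss = 2000 pbw (targets for the oxides total 2000 pbw; with the basis standing at 2000 pbw — gaps are rounding artifacts).
Adding the batch up: Σ batch = 2185 pbw; Σ batch·LOI gives LOI loss = 185.3 pbw; yield, glass over the total, = 91.52%.

Batch per 2000 pbw vitreous product:
  TiO2: 118.5 pbw
  Aragonite: 81.61 pbw
  Witherite: 201.0 pbw
  CaSiO3: 1299 pbw
  Zircon sand: 181.3 pbw
  Pearl ash: 303.8 pbw
Total batch = 2185 pbw; LOI loss = 185.3 pbw; yield = 91.52%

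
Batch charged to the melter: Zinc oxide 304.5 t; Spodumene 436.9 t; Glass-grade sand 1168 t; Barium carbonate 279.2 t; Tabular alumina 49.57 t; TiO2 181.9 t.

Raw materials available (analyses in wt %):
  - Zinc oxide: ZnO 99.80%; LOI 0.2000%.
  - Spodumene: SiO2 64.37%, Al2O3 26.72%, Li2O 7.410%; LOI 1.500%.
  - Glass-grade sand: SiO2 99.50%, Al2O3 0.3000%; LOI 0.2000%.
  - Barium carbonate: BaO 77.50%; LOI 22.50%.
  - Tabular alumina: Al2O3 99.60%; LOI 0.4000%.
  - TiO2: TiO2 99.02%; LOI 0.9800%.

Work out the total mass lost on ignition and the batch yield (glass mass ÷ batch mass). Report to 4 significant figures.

LOI loss = 74.30 t; glass = 2346 t; yield = 96.93%

In-progress results are displayed (rounded to four significant digits) across the worked steps; exact precision is carried through the solve — exactly one rounding lands on every reported result; derived quantities are carried from the batch weights at 2346 t of glass at full float precision (ignition loss, the totals, net glass mass, six oxide percentages, yield), precisely as stated by question or answer.
Ignition loss by material:
  Zinc oxide: 304.5 × 0.002000 = 0.6090 t
  Spodumene: 436.9 × 0.01500 = 6.553 t
  Glass-grade sand: 1168 × 0.002000 = 2.336 t
  Barium carbonate: 279.2 × 0.2250 = 62.82 t
  Tabular alumina: 49.57 × 0.004000 = 0.1983 t
  TiO2: 181.9 × 0.009800 = 1.783 t
Total LOI = 74.30 t
Glass = batch − LOI = 2420 − 74.30 = 2346 t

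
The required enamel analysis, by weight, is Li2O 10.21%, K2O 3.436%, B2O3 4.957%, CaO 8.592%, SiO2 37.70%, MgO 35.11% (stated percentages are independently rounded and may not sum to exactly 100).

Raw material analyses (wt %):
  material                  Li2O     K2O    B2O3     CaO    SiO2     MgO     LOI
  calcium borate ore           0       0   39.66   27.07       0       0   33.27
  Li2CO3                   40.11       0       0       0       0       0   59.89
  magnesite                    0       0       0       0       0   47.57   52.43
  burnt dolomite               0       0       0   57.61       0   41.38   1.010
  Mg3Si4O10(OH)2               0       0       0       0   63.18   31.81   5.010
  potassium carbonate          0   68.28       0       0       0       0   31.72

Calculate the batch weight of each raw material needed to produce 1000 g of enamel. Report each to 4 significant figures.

The intermediate values are shown with 4-significant-figure rounding in the printout. The whole derivation keeps full precision at each step. Every reported figure carries a single rounding; all derived quantities, including the totals, LOI, net glass mass, the six compositions, the yield, are computed from the weighed amounts on 1000 g of glass at exact precision, as set out in question or answer.
Target oxide masses per 1000 g enamel:
  Li2O: 10.21% × 1000 = 102.1 g
  K2O: 3.436% × 1000 = 34.36 g
  B2O3: 4.957% × 1000 = 49.57 g
  CaO: 8.592% × 1000 = 85.92 g
  SiO2: 37.70% × 1000 = 377.0 g
  MgO: 35.11% × 1000 = 351.1 g
Sums-versus-targets review given the weights on record, under the basis named above (sum by sum, the targets are met inside rounding margins):
  Li2O: 254.5·0.4011 = 102.1 g (target 102.1 g)
  K2O: 50.32·0.6828 = 34.36 g (target 34.36 g)
  B2O3: 125.0·0.3966 = 49.58 g (target 49.57 g)
  CaO: 125.0·0.2707 + 90.41·0.5761 = 85.92 g (target 85.92 g)
  SiO2: 596.7·0.6318 = 377.0 g (target 377.0 g)
  MgO: 260.4·0.4757 + 90.41·0.4138 + 596.7·0.3181 = 351.1 g (target 351.1 g)
Mass balance on the glass: batch Σ − ignition loss = 1000 g (the targets, summed, come to 1000 g; stated basis 1000 g — deltas are rounding alone).
Summing the batch: Σ batch = 1377 g; the LOI term Σ batch·LOI equals 377.3 g; glass ÷ batch gives a yield of 72.61%.

Batch per 1000 g enamel:
  calcium borate ore: 125.0 g
  Li2CO3: 254.5 g
  magnesite: 260.4 g
  burnt dolomite: 90.41 g
  Mg3Si4O10(OH)2: 596.7 g
  potassium carbonate: 50.32 g
Total batch = 1377 g; LOI loss = 377.3 g; yield = 72.61%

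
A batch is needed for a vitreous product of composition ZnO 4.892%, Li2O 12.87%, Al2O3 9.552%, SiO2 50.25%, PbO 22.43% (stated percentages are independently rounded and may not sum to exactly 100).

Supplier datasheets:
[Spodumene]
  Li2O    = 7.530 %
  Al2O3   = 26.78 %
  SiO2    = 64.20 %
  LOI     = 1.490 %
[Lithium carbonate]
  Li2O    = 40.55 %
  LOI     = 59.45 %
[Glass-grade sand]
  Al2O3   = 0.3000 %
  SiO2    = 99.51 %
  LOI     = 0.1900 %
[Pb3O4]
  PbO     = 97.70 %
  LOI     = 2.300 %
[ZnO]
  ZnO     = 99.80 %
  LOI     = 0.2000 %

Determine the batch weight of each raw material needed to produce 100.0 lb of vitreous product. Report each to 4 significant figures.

Batch per 100.0 lb vitreous product:
  Spodumene: 35.36 lb
  Lithium carbonate: 25.17 lb
  Glass-grade sand: 27.69 lb
  Pb3O4: 22.96 lb
  ZnO: 4.902 lb
Total batch = 116.1 lb; LOI loss = 16.08 lb; yield = 86.15%

In-progress results are shown, rounded to 4 significant figures, across the worked steps — the whole derivation carries exact precision in every operation; each reported value takes exactly one rounding; derived quantities are re-derived starting from the weights per 100.0 lb of glass at full float precision (totals, five oxide percentages, net glass mass, yield, ignition loss) as written in question or answer.
Target oxide masses per 100.0 lb vitreous product:
  ZnO: 4.892% × 100.0 = 4.892 lb
  Li2O: 12.87% × 100.0 = 12.87 lb
  Al2O3: 9.552% × 100.0 = 9.552 lb
  SiO2: 50.25% × 100.0 = 50.25 lb
  PbO: 22.43% × 100.0 = 22.43 lb
A balance pass over the oxides, with the batch weights as given, on the stated basis (sum by sum, the targets are met net of answer rounding effects):
  ZnO: 4.902·0.9980 = 4.892 lb (target 4.892 lb)
  Li2O: 35.36·0.07530 + 25.17·0.4055 = 12.87 lb (target 12.87 lb)
  Al2O3: 35.36·0.2678 + 27.69·0.003000 = 9.552 lb (target 9.552 lb)
  SiO2: 35.36·0.6420 + 27.69·0.9951 = 50.26 lb (target 50.25 lb)
  PbO: 22.96·0.9770 = 22.43 lb (target 22.43 lb)
Auditing the glass mass value: total batch − LOI = 100.0 lb (summing oxide targets gives 99.99 lb; stated basis 100.0 lb — deltas are rounding alone).
Batch grand total — Σ batch = 116.1 lb; LOI loss = Σ batch·LOI = 16.08 lb; the yield ratio, glass ÷ batch: 86.15%.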